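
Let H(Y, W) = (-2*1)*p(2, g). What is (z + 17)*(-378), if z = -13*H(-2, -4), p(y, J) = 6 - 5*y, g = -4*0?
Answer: 32886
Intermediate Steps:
g = 0
H(Y, W) = 8 (H(Y, W) = (-2*1)*(6 - 5*2) = -2*(6 - 10) = -2*(-4) = 8)
z = -104 (z = -13*8 = -104)
(z + 17)*(-378) = (-104 + 17)*(-378) = -87*(-378) = 32886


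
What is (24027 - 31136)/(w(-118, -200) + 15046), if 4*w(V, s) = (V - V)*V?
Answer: -7109/15046 ≈ -0.47248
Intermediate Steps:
w(V, s) = 0 (w(V, s) = ((V - V)*V)/4 = (0*V)/4 = (1/4)*0 = 0)
(24027 - 31136)/(w(-118, -200) + 15046) = (24027 - 31136)/(0 + 15046) = -7109/15046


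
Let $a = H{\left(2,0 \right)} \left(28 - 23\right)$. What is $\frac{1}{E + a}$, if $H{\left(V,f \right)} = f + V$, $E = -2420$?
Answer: $- \frac{1}{2410} \approx -0.00041494$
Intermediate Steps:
$H{\left(V,f \right)} = V + f$
$a = 10$ ($a = \left(2 + 0\right) \left(28 - 23\right) = 2 \cdot 5 = 10$)
$\frac{1}{E + a} = \frac{1}{-2420 + 10} = \frac{1}{-2410} = - \frac{1}{2410}$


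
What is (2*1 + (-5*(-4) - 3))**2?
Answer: 361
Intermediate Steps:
(2*1 + (-5*(-4) - 3))**2 = (2 + (20 - 3))**2 = (2 + 17)**2 = 19**2 = 361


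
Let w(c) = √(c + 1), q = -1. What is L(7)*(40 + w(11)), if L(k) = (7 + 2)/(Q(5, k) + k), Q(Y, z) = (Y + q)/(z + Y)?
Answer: 540/11 + 27*√3/11 ≈ 53.342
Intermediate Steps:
Q(Y, z) = (-1 + Y)/(Y + z) (Q(Y, z) = (Y - 1)/(z + Y) = (-1 + Y)/(Y + z))
w(c) = √(1 + c)
L(k) = 9/(k + 4/(5 + k)) (L(k) = (7 + 2)/((-1 + 5)/(5 + k) + k) = 9/(4/(5 + k) + k) = 9/(k + 4/(5 + k)))
L(7)*(40 + w(11)) = (9*(5 + 7)/(4 + 7*(5 + 7)))*(40 + √(1 + 11)) = (9*12/(4 + 7*12))*(40 + √12) = (9*12/(4 + 84))*(40 + 2*√3) = (9*12/88)*(40 + 2*√3) = (9*(1/88)*12)*(40 + 2*√3) = 27*(40 + 2*√3)/22 = 540/11 + 27*√3/11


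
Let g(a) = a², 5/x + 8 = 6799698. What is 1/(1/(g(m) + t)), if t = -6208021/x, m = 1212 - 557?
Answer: -8442523233673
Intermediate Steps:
x = 1/1359938 (x = 5/(-8 + 6799698) = 5/6799690 = 5*(1/6799690) = 1/1359938 ≈ 7.3533e-7)
m = 655
t = -8442523662698 (t = -6208021/1/1359938 = -6208021*1359938 = -8442523662698)
1/(1/(g(m) + t)) = 1/(1/(655² - 8442523662698)) = 1/(1/(429025 - 8442523662698)) = 1/(1/(-8442523233673)) = 1/(-1/8442523233673) = -8442523233673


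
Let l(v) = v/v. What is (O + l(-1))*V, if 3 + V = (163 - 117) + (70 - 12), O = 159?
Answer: 16160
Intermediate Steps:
l(v) = 1
V = 101 (V = -3 + ((163 - 117) + (70 - 12)) = -3 + (46 + 58) = -3 + 104 = 101)
(O + l(-1))*V = (159 + 1)*101 = 160*101 = 16160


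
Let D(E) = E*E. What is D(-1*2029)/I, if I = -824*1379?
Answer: -4116841/1136296 ≈ -3.6230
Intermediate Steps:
D(E) = E**2
I = -1136296
D(-1*2029)/I = (-1*2029)**2/(-1136296) = (-2029)**2*(-1/1136296) = 4116841*(-1/1136296) = -4116841/1136296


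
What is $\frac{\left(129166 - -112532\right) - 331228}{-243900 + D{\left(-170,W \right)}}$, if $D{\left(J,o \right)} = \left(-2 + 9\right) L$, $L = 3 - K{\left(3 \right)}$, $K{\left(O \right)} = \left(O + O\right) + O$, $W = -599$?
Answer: $\frac{44765}{121971} \approx 0.36701$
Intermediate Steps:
$K{\left(O \right)} = 3 O$ ($K{\left(O \right)} = 2 O + O = 3 O$)
$L = -6$ ($L = 3 - 3 \cdot 3 = 3 - 9 = -6$)
$D{\left(J,o \right)} = -42$ ($D{\left(J,o \right)} = \left(-2 + 9\right) \left(-6\right) = 7 \left(-6\right) = -42$)
$\frac{\left(129166 - -112532\right) - 331228}{-243900 + D{\left(-170,W \right)}} = \frac{\left(129166 - -112532\right) - 331228}{-243900 - 42} = \frac{\left(129166 + 112532\right) - 331228}{-243942} = \left(241698 - 331228\right) \left(- \frac{1}{243942}\right) = \left(-89530\right) \left(- \frac{1}{243942}\right) = \frac{44765}{121971}$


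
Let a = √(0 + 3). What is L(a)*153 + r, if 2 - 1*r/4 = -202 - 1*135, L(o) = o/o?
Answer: 1509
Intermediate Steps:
a = √3 ≈ 1.7320
L(o) = 1
r = 1356 (r = 8 - 4*(-202 - 1*135) = 8 - 4*(-202 - 135) = 8 - 4*(-337) = 8 + 1348 = 1356)
L(a)*153 + r = 1*153 + 1356 = 153 + 1356 = 1509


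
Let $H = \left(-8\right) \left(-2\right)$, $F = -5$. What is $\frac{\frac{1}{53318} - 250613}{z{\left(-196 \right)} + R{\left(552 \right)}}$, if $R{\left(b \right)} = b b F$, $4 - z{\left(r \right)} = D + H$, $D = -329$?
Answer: $\frac{13362183933}{81214137554} \approx 0.16453$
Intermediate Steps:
$H = 16$
$z{\left(r \right)} = 317$ ($z{\left(r \right)} = 4 - \left(-329 + 16\right) = 4 - -313 = 4 + 313 = 317$)
$R{\left(b \right)} = - 5 b^{2}$ ($R{\left(b \right)} = b b \left(-5\right) = b^{2} \left(-5\right) = - 5 b^{2}$)
$\frac{\frac{1}{53318} - 250613}{z{\left(-196 \right)} + R{\left(552 \right)}} = \frac{\frac{1}{53318} - 250613}{317 - 5 \cdot 552^{2}} = \frac{\frac{1}{53318} - 250613}{317 - 1523520} = - \frac{13362183933}{53318 \left(317 - 1523520\right)} = - \frac{13362183933}{53318 \left(-1523203\right)} = \left(- \frac{13362183933}{53318}\right) \left(- \frac{1}{1523203}\right) = \frac{13362183933}{81214137554}$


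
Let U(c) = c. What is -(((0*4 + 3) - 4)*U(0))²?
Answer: 0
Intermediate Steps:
-(((0*4 + 3) - 4)*U(0))² = -(((0*4 + 3) - 4)*0)² = -(((0 + 3) - 4)*0)² = -((3 - 4)*0)² = -(-1*0)² = -1*0² = -1*0 = 0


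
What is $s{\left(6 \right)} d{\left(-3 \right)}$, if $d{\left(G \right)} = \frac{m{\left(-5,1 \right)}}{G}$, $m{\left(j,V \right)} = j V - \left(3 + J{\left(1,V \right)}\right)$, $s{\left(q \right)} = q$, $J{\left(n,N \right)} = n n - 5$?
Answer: $8$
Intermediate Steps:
$J{\left(n,N \right)} = -5 + n^{2}$ ($J{\left(n,N \right)} = n^{2} - 5 = -5 + n^{2}$)
$m{\left(j,V \right)} = 1 + V j$ ($m{\left(j,V \right)} = j V - \left(3 - \left(5 - 1^{2}\right)\right) = V j - \left(3 + \left(-5 + 1\right)\right) = V j - \left(3 - 4\right) = V j - -1 = V j + 1 = 1 + V j$)
$d{\left(G \right)} = - \frac{4}{G}$ ($d{\left(G \right)} = \frac{1 + 1 \left(-5\right)}{G} = \frac{1 - 5}{G} = - \frac{4}{G}$)
$s{\left(6 \right)} d{\left(-3 \right)} = 6 \left(- \frac{4}{-3}\right) = 6 \left(\left(-4\right) \left(- \frac{1}{3}\right)\right) = 6 \cdot \frac{4}{3} = 8$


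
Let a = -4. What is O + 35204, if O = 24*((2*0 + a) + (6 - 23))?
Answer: 34700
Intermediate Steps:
O = -504 (O = 24*((2*0 - 4) + (6 - 23)) = 24*((0 - 4) - 17) = 24*(-4 - 17) = 24*(-21) = -504)
O + 35204 = -504 + 35204 = 34700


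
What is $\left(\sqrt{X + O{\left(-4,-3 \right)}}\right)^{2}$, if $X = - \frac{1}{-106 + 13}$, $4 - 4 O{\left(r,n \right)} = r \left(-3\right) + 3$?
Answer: $- \frac{1019}{372} \approx -2.7392$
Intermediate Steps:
$O{\left(r,n \right)} = \frac{1}{4} + \frac{3 r}{4}$ ($O{\left(r,n \right)} = 1 - \frac{r \left(-3\right) + 3}{4} = 1 - \frac{- 3 r + 3}{4} = 1 - \frac{3 - 3 r}{4} = 1 + \left(- \frac{3}{4} + \frac{3 r}{4}\right) = \frac{1}{4} + \frac{3 r}{4}$)
$X = \frac{1}{93}$ ($X = - \frac{1}{-93} = \left(-1\right) \left(- \frac{1}{93}\right) = \frac{1}{93} \approx 0.010753$)
$\left(\sqrt{X + O{\left(-4,-3 \right)}}\right)^{2} = \left(\sqrt{\frac{1}{93} + \left(\frac{1}{4} + \frac{3}{4} \left(-4\right)\right)}\right)^{2} = \left(\sqrt{\frac{1}{93} + \left(\frac{1}{4} - 3\right)}\right)^{2} = \left(\sqrt{\frac{1}{93} - \frac{11}{4}}\right)^{2} = \left(\sqrt{- \frac{1019}{372}}\right)^{2} = \left(\frac{i \sqrt{94767}}{186}\right)^{2} = - \frac{1019}{372}$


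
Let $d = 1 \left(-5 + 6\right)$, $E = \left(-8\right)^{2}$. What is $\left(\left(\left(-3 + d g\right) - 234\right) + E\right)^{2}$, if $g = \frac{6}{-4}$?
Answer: $\frac{121801}{4} \approx 30450.0$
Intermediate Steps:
$E = 64$
$d = 1$ ($d = 1 \cdot 1 = 1$)
$g = - \frac{3}{2}$ ($g = 6 \left(- \frac{1}{4}\right) = - \frac{3}{2} \approx -1.5$)
$\left(\left(\left(-3 + d g\right) - 234\right) + E\right)^{2} = \left(\left(\left(-3 + 1 \left(- \frac{3}{2}\right)\right) - 234\right) + 64\right)^{2} = \left(\left(\left(-3 - \frac{3}{2}\right) - 234\right) + 64\right)^{2} = \left(\left(- \frac{9}{2} - 234\right) + 64\right)^{2} = \left(- \frac{477}{2} + 64\right)^{2} = \left(- \frac{349}{2}\right)^{2} = \frac{121801}{4}$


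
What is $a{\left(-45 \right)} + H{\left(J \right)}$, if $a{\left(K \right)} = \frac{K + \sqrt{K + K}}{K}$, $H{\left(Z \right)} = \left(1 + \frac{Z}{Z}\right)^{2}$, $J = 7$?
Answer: $5 - \frac{i \sqrt{10}}{15} \approx 5.0 - 0.21082 i$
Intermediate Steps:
$H{\left(Z \right)} = 4$ ($H{\left(Z \right)} = \left(1 + 1\right)^{2} = 2^{2} = 4$)
$a{\left(K \right)} = \frac{K + \sqrt{2} \sqrt{K}}{K}$ ($a{\left(K \right)} = \frac{K + \sqrt{2 K}}{K} = \frac{K + \sqrt{2} \sqrt{K}}{K}$)
$a{\left(-45 \right)} + H{\left(J \right)} = \left(1 + \frac{\sqrt{2}}{3 i \sqrt{5}}\right) + 4 = \left(1 + \sqrt{2} \left(- \frac{i \sqrt{5}}{15}\right)\right) + 4 = \left(1 - \frac{i \sqrt{10}}{15}\right) + 4 = 5 - \frac{i \sqrt{10}}{15}$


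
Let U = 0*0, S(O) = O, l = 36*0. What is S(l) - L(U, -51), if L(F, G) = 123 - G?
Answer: -174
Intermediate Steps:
l = 0
U = 0
S(l) - L(U, -51) = 0 - (123 - 1*(-51)) = 0 - (123 + 51) = 0 - 1*174 = 0 - 174 = -174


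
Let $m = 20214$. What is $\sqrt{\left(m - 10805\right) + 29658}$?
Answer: $\sqrt{39067} \approx 197.65$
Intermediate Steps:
$\sqrt{\left(m - 10805\right) + 29658} = \sqrt{\left(20214 - 10805\right) + 29658} = \sqrt{9409 + 29658} = \sqrt{39067}$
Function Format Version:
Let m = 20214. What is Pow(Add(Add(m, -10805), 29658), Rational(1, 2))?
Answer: Pow(39067, Rational(1, 2)) ≈ 197.65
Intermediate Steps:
Pow(Add(Add(m, -10805), 29658), Rational(1, 2)) = Pow(Add(Add(20214, -10805), 29658), Rational(1, 2)) = Pow(Add(9409, 29658), Rational(1, 2)) = Pow(39067, Rational(1, 2))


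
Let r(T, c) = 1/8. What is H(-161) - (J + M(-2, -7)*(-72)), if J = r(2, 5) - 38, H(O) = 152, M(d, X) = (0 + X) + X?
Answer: -6545/8 ≈ -818.13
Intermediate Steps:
r(T, c) = ⅛
M(d, X) = 2*X (M(d, X) = X + X = 2*X)
J = -303/8 (J = ⅛ - 38 = -303/8 ≈ -37.875)
H(-161) - (J + M(-2, -7)*(-72)) = 152 - (-303/8 + (2*(-7))*(-72)) = 152 - (-303/8 - 14*(-72)) = 152 - (-303/8 + 1008) = 152 - 1*7761/8 = 152 - 7761/8 = -6545/8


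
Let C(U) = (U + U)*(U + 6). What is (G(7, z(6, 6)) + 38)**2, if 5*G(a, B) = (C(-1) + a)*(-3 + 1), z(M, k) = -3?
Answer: 38416/25 ≈ 1536.6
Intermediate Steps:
C(U) = 2*U*(6 + U) (C(U) = (2*U)*(6 + U) = 2*U*(6 + U))
G(a, B) = 4 - 2*a/5 (G(a, B) = ((2*(-1)*(6 - 1) + a)*(-3 + 1))/5 = ((2*(-1)*5 + a)*(-2))/5 = ((-10 + a)*(-2))/5 = (20 - 2*a)/5 = 4 - 2*a/5)
(G(7, z(6, 6)) + 38)**2 = ((4 - 2/5*7) + 38)**2 = ((4 - 14/5) + 38)**2 = (6/5 + 38)**2 = (196/5)**2 = 38416/25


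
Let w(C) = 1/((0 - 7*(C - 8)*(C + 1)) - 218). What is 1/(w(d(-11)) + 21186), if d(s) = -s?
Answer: 470/9957419 ≈ 4.7201e-5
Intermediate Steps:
w(C) = 1/(-218 - 7*(1 + C)*(-8 + C)) (w(C) = 1/((0 - 7*(-8 + C)*(1 + C)) - 218) = 1/((0 - 7*(1 + C)*(-8 + C)) - 218) = 1/(-7*(1 + C)*(-8 + C) - 218) = 1/(-218 - 7*(1 + C)*(-8 + C)))
1/(w(d(-11)) + 21186) = 1/(-1/(162 - (-49)*(-11) + 7*(-1*(-11))²) + 21186) = 1/(-1/(162 - 49*11 + 7*11²) + 21186) = 1/(-1/(162 - 539 + 7*121) + 21186) = 1/(-1/(162 - 539 + 847) + 21186) = 1/(-1/470 + 21186) = 1/(9957419/470) = 470/9957419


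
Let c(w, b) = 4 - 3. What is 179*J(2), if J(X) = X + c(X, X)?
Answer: 537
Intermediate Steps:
c(w, b) = 1
J(X) = 1 + X (J(X) = X + 1 = 1 + X)
179*J(2) = 179*(1 + 2) = 179*3 = 537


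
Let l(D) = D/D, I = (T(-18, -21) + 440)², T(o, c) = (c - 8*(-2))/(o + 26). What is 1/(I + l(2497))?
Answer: 64/12355289 ≈ 5.1800e-6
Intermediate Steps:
T(o, c) = (16 + c)/(26 + o) (T(o, c) = (c + 16)/(26 + o) = (16 + c)/(26 + o))
I = 12355225/64 (I = ((16 - 21)/(26 - 18) + 440)² = (-5/8 + 440)² = (3515/8)² = 12355225/64 ≈ 1.9305e+5)
l(D) = 1
1/(I + l(2497)) = 1/(12355225/64 + 1) = 1/(12355289/64) = 64/12355289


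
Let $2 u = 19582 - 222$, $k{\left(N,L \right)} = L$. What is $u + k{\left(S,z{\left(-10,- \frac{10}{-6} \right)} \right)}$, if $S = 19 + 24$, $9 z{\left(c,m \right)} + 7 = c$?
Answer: $\frac{87103}{9} \approx 9678.1$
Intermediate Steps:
$z{\left(c,m \right)} = - \frac{7}{9} + \frac{c}{9}$
$S = 43$
$u = 9680$ ($u = \frac{19582 - 222}{2} = \frac{1}{2} \cdot 19360 = 9680$)
$u + k{\left(S,z{\left(-10,- \frac{10}{-6} \right)} \right)} = 9680 + \left(- \frac{7}{9} + \frac{1}{9} \left(-10\right)\right) = 9680 - \frac{17}{9} = \frac{87103}{9}$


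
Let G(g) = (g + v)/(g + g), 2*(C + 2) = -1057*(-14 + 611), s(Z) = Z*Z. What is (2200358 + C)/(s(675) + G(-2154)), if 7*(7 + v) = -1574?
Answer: 18946426758/4579948067 ≈ 4.1368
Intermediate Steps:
s(Z) = Z²
v = -1623/7 (v = -7 + (⅐)*(-1574) = -7 - 1574/7 = -1623/7 ≈ -231.86)
C = -631033/2 (C = -2 + (-1057*(-14 + 611))/2 = -2 + (-1057*597)/2 = -2 + (½)*(-631029) = -2 - 631029/2 = -631033/2 ≈ -3.1552e+5)
G(g) = (-1623/7 + g)/(2*g) (G(g) = (g - 1623/7)/(g + g) = (-1623/7 + g)/((2*g)) = (-1623/7 + g)*(1/(2*g)) = (-1623/7 + g)/(2*g))
(2200358 + C)/(s(675) + G(-2154)) = (2200358 - 631033/2)/(675² + (1/14)*(-1623 + 7*(-2154))/(-2154)) = 3769683/(2*(455625 + (1/14)*(-1/2154)*(-1623 - 15078))) = 3769683/(2*(455625 + (1/14)*(-1/2154)*(-16701))) = 3769683/(2*(455625 + 5567/10052)) = 3769683/(2*(4579948067/10052)) = (3769683/2)*(10052/4579948067) = 18946426758/4579948067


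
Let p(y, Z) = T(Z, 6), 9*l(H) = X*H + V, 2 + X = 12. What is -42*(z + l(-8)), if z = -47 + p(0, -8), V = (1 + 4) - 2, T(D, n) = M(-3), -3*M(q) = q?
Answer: 6874/3 ≈ 2291.3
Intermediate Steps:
X = 10 (X = -2 + 12 = 10)
M(q) = -q/3
T(D, n) = 1 (T(D, n) = -⅓*(-3) = 1)
V = 3 (V = 5 - 2 = 3)
l(H) = ⅓ + 10*H/9 (l(H) = (10*H + 3)/9 = (3 + 10*H)/9 = ⅓ + 10*H/9)
p(y, Z) = 1
z = -46 (z = -47 + 1 = -46)
-42*(z + l(-8)) = -42*(-46 + (⅓ + (10/9)*(-8))) = -42*(-46 + (⅓ - 80/9)) = -42*(-46 - 77/9) = -42*(-491/9) = 6874/3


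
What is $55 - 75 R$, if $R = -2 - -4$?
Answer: $-95$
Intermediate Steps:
$R = 2$ ($R = -2 + 4 = 2$)
$55 - 75 R = 55 - 150 = -95$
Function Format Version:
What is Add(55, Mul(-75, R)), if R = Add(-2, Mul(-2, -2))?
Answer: -95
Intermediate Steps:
R = 2 (R = Add(-2, 4) = 2)
Add(55, Mul(-75, R)) = Add(55, Mul(-75, 2)) = Add(55, -150) = -95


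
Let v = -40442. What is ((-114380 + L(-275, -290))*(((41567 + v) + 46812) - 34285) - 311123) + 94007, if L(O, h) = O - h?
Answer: -1561528096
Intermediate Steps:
((-114380 + L(-275, -290))*(((41567 + v) + 46812) - 34285) - 311123) + 94007 = ((-114380 + (-275 - 1*(-290)))*(((41567 - 40442) + 46812) - 34285) - 311123) + 94007 = ((-114380 + (-275 + 290))*((1125 + 46812) - 34285) - 311123) + 94007 = ((-114380 + 15)*(47937 - 34285) - 311123) + 94007 = (-114365*13652 - 311123) + 94007 = (-1561310980 - 311123) + 94007 = -1561622103 + 94007 = -1561528096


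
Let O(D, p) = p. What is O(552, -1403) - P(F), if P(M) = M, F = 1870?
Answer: -3273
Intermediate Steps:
O(552, -1403) - P(F) = -1403 - 1*1870 = -1403 - 1870 = -3273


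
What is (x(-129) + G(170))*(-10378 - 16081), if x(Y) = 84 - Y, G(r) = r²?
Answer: -770300867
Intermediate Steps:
(x(-129) + G(170))*(-10378 - 16081) = ((84 - 1*(-129)) + 170²)*(-10378 - 16081) = ((84 + 129) + 28900)*(-26459) = (213 + 28900)*(-26459) = 29113*(-26459) = -770300867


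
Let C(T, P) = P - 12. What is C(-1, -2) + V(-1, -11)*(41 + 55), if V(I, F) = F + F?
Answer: -2126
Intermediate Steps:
C(T, P) = -12 + P
V(I, F) = 2*F
C(-1, -2) + V(-1, -11)*(41 + 55) = (-12 - 2) + (2*(-11))*(41 + 55) = -14 - 22*96 = -14 - 2112 = -2126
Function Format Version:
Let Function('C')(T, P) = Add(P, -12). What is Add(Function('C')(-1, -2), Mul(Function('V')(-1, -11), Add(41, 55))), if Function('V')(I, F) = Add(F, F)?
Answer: -2126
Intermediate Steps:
Function('C')(T, P) = Add(-12, P)
Function('V')(I, F) = Mul(2, F)
Add(Function('C')(-1, -2), Mul(Function('V')(-1, -11), Add(41, 55))) = Add(Add(-12, -2), Mul(Mul(2, -11), Add(41, 55))) = Add(-14, Mul(-22, 96)) = Add(-14, -2112) = -2126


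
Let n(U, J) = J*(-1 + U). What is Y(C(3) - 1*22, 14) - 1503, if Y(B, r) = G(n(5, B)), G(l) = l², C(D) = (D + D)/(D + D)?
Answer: 5553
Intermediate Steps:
C(D) = 1 (C(D) = (2*D)/((2*D)) = (2*D)*(1/(2*D)) = 1)
Y(B, r) = 16*B² (Y(B, r) = (B*(-1 + 5))² = (B*4)² = (4*B)² = 16*B²)
Y(C(3) - 1*22, 14) - 1503 = 16*(1 - 1*22)² - 1503 = 16*(1 - 22)² - 1503 = 16*(-21)² - 1503 = 16*441 - 1503 = 7056 - 1503 = 5553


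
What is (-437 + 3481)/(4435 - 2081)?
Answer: 1522/1177 ≈ 1.2931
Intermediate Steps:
(-437 + 3481)/(4435 - 2081) = 3044/2354 = 3044*(1/2354) = 1522/1177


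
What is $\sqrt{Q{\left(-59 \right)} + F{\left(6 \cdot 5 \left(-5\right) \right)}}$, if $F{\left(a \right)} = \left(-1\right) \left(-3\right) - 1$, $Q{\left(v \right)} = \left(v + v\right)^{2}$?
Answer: $\sqrt{13926} \approx 118.01$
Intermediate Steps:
$Q{\left(v \right)} = 4 v^{2}$ ($Q{\left(v \right)} = \left(2 v\right)^{2} = 4 v^{2}$)
$F{\left(a \right)} = 2$ ($F{\left(a \right)} = 3 - 1 = 2$)
$\sqrt{Q{\left(-59 \right)} + F{\left(6 \cdot 5 \left(-5\right) \right)}} = \sqrt{4 \left(-59\right)^{2} + 2} = \sqrt{4 \cdot 3481 + 2} = \sqrt{13924 + 2} = \sqrt{13926}$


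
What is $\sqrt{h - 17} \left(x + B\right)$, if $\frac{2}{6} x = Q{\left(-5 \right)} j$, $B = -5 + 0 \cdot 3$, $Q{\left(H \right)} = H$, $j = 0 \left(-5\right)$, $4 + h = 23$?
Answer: $- 5 \sqrt{2} \approx -7.0711$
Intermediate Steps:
$h = 19$ ($h = -4 + 23 = 19$)
$j = 0$
$B = -5$ ($B = -5 + 0 = -5$)
$x = 0$ ($x = 3 \left(\left(-5\right) 0\right) = 3 \cdot 0 = 0$)
$\sqrt{h - 17} \left(x + B\right) = \sqrt{19 - 17} \left(0 - 5\right) = \sqrt{2} \left(-5\right) = - 5 \sqrt{2}$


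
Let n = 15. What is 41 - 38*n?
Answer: -529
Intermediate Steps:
41 - 38*n = 41 - 38*15 = 41 - 570 = -529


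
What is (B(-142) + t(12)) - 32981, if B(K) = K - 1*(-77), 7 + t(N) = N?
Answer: -33041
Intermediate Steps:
t(N) = -7 + N
B(K) = 77 + K (B(K) = K + 77 = 77 + K)
(B(-142) + t(12)) - 32981 = ((77 - 142) + (-7 + 12)) - 32981 = (-65 + 5) - 32981 = -60 - 32981 = -33041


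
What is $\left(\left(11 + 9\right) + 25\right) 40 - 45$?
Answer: $1755$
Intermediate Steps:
$\left(\left(11 + 9\right) + 25\right) 40 - 45 = \left(20 + 25\right) 40 - 45 = 45 \cdot 40 - 45 = 1800 - 45 = 1755$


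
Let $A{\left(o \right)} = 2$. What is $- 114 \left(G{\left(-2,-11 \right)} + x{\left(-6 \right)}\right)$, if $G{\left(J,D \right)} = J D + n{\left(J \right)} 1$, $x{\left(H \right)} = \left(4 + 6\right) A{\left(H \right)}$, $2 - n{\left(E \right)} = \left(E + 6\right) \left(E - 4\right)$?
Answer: $-7752$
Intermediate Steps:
$n{\left(E \right)} = 2 - \left(-4 + E\right) \left(6 + E\right)$ ($n{\left(E \right)} = 2 - \left(E + 6\right) \left(E - 4\right) = 2 - \left(6 + E\right) \left(-4 + E\right) = 2 - \left(-4 + E\right) \left(6 + E\right)$)
$x{\left(H \right)} = 20$ ($x{\left(H \right)} = \left(4 + 6\right) 2 = 10 \cdot 2 = 20$)
$G{\left(J,D \right)} = 26 - J^{2} - 2 J + D J$ ($G{\left(J,D \right)} = J D + \left(26 - J^{2} - 2 J\right) 1 = D J - \left(-26 + J^{2} + 2 J\right) = 26 - J^{2} - 2 J + D J$)
$- 114 \left(G{\left(-2,-11 \right)} + x{\left(-6 \right)}\right) = - 114 \left(\left(26 - \left(-2\right)^{2} - -4 - -22\right) + 20\right) = - 114 \left(\left(26 - 4 + 4 + 22\right) + 20\right) = - 114 \left(48 + 20\right) = \left(-114\right) 68 = -7752$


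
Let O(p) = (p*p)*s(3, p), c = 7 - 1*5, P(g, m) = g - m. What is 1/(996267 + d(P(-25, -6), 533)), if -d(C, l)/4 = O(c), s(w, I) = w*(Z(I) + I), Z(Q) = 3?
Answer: 1/996027 ≈ 1.0040e-6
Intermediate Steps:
c = 2 (c = 7 - 5 = 2)
s(w, I) = w*(3 + I)
O(p) = p²*(9 + 3*p) (O(p) = (p*p)*(3*(3 + p)) = p²*(9 + 3*p))
d(C, l) = -240 (d(C, l) = -12*2²*(3 + 2) = -12*4*5 = -4*60 = -240)
1/(996267 + d(P(-25, -6), 533)) = 1/(996267 - 240) = 1/996027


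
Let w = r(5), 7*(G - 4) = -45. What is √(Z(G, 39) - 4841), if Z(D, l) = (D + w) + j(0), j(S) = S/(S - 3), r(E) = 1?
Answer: I*√237279/7 ≈ 69.588*I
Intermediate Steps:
G = -17/7 (G = 4 + (⅐)*(-45) = 4 - 45/7 = -17/7 ≈ -2.4286)
w = 1
j(S) = S/(-3 + S)
Z(D, l) = 1 + D (Z(D, l) = (D + 1) + 0/(-3 + 0) = (1 + D) + 0/(-3) = (1 + D) + 0*(-⅓) = (1 + D) + 0 = 1 + D)
√(Z(G, 39) - 4841) = √((1 - 17/7) - 4841) = √(-10/7 - 4841) = √(-33897/7) = I*√237279/7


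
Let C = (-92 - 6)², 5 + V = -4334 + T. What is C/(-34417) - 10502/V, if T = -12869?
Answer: 98090851/296123868 ≈ 0.33125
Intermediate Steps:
V = -17208 (V = -5 + (-4334 - 12869) = -5 - 17203 = -17208)
C = 9604 (C = (-98)² = 9604)
C/(-34417) - 10502/V = 9604/(-34417) - 10502/(-17208) = 9604*(-1/34417) - 10502*(-1/17208) = -9604/34417 + 5251/8604 = 98090851/296123868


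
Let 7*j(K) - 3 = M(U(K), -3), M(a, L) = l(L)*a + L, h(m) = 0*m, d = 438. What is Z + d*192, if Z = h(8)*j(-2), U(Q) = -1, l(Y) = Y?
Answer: 84096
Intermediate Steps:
h(m) = 0
M(a, L) = L + L*a (M(a, L) = L*a + L = L + L*a)
j(K) = 3/7 (j(K) = 3/7 + (-3*(1 - 1))/7 = 3/7 + (-3*0)/7 = 3/7 + (⅐)*0 = 3/7 + 0 = 3/7)
Z = 0 (Z = 0*(3/7) = 0)
Z + d*192 = 0 + 438*192 = 0 + 84096 = 84096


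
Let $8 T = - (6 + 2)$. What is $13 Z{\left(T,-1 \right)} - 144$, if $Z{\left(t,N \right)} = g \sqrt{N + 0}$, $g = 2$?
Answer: $-144 + 26 i \approx -144.0 + 26.0 i$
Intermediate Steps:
$T = -1$ ($T = \frac{\left(-1\right) \left(6 + 2\right)}{8} = \frac{\left(-1\right) 8}{8} = \frac{1}{8} \left(-8\right) = -1$)
$Z{\left(t,N \right)} = 2 \sqrt{N}$ ($Z{\left(t,N \right)} = 2 \sqrt{N + 0} = 2 \sqrt{N}$)
$13 Z{\left(T,-1 \right)} - 144 = 13 \cdot 2 \sqrt{-1} - 144 = 13 \cdot 2 i - 144 = 26 i - 144 = -144 + 26 i$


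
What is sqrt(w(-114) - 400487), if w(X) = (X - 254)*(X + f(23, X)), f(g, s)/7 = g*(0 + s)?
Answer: sqrt(6395737) ≈ 2529.0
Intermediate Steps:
f(g, s) = 7*g*s (f(g, s) = 7*(g*(0 + s)) = 7*(g*s) = 7*g*s)
w(X) = 162*X*(-254 + X) (w(X) = (X - 254)*(X + 7*23*X) = (-254 + X)*(X + 161*X) = (-254 + X)*(162*X) = 162*X*(-254 + X))
sqrt(w(-114) - 400487) = sqrt(162*(-114)*(-254 - 114) - 400487) = sqrt(162*(-114)*(-368) - 400487) = sqrt(6796224 - 400487) = sqrt(6395737)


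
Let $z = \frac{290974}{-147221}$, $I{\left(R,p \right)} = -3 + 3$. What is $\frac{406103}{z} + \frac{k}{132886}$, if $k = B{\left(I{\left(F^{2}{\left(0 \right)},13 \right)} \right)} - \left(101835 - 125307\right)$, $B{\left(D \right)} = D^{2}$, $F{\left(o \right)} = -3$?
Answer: $- \frac{3972416901652145}{19333185482} \approx -2.0547 \cdot 10^{5}$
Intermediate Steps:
$I{\left(R,p \right)} = 0$
$z = - \frac{290974}{147221}$ ($z = 290974 \left(- \frac{1}{147221}\right) = - \frac{290974}{147221} \approx -1.9764$)
$k = 23472$ ($k = 0^{2} - \left(101835 - 125307\right) = 0 - -23472 = 0 + 23472 = 23472$)
$\frac{406103}{z} + \frac{k}{132886} = \frac{406103}{- \frac{290974}{147221}} + \frac{23472}{132886} = 406103 \left(- \frac{147221}{290974}\right) + 23472 \cdot \frac{1}{132886} = - \frac{59786889763}{290974} + \frac{11736}{66443} = - \frac{3972416901652145}{19333185482}$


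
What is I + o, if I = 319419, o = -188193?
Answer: 131226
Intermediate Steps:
I + o = 319419 - 188193 = 131226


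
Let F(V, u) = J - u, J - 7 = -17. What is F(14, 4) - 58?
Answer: -72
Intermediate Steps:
J = -10 (J = 7 - 17 = -10)
F(V, u) = -10 - u
F(14, 4) - 58 = (-10 - 1*4) - 58 = (-10 - 4) - 58 = -14 - 58 = -72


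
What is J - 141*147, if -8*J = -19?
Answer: -165797/8 ≈ -20725.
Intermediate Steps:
J = 19/8 (J = -1/8*(-19) = 19/8 ≈ 2.3750)
J - 141*147 = 19/8 - 141*147 = 19/8 - 20727 = -165797/8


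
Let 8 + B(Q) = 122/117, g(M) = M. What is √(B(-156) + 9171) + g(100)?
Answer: 100 + √13938509/39 ≈ 195.73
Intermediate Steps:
B(Q) = -814/117 (B(Q) = -8 + 122/117 = -814/117)
√(B(-156) + 9171) + g(100) = √(-814/117 + 9171) + 100 = √(1072193/117) + 100 = √13938509/39 + 100 = 100 + √13938509/39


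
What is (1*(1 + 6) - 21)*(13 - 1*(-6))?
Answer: -266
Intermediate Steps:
(1*(1 + 6) - 21)*(13 - 1*(-6)) = (1*7 - 21)*(13 + 6) = (7 - 21)*19 = -14*19 = -266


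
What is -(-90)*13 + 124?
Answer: 1294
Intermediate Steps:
-(-90)*13 + 124 = -90*(-13) + 124 = 1170 + 124 = 1294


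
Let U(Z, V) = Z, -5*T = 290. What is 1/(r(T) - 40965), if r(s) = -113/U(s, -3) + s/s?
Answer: -58/2375799 ≈ -2.4413e-5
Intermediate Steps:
T = -58 (T = -⅕*290 = -58)
r(s) = 1 - 113/s (r(s) = -113/s + s/s = -113/s + 1 = 1 - 113/s)
1/(r(T) - 40965) = 1/((-113 - 58)/(-58) - 40965) = 1/(-1/58*(-171) - 40965) = 1/(171/58 - 40965) = 1/(-2375799/58) = -58/2375799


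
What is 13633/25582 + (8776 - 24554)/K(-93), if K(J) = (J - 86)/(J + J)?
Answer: -75073259749/4579178 ≈ -16394.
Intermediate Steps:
K(J) = (-86 + J)/(2*J) (K(J) = (-86 + J)/((2*J)) = (-86 + J)*(1/(2*J)) = (-86 + J)/(2*J))
13633/25582 + (8776 - 24554)/K(-93) = 13633/25582 + (8776 - 24554)/(((½)*(-86 - 93)/(-93))) = 13633*(1/25582) - 15778/((½)*(-1/93)*(-179)) = 13633/25582 - 15778/179/186 = 13633/25582 - 15778*186/179 = 13633/25582 - 2934708/179 = -75073259749/4579178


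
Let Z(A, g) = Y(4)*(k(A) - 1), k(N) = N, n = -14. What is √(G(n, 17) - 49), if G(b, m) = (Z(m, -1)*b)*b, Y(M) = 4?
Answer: 7*√255 ≈ 111.78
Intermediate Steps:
Z(A, g) = -4 + 4*A (Z(A, g) = 4*(A - 1) = 4*(-1 + A) = -4 + 4*A)
G(b, m) = b²*(-4 + 4*m) (G(b, m) = ((-4 + 4*m)*b)*b = (b*(-4 + 4*m))*b = b²*(-4 + 4*m))
√(G(n, 17) - 49) = √(4*(-14)²*(-1 + 17) - 49) = √(4*196*16 - 49) = √(12544 - 49) = √12495 = 7*√255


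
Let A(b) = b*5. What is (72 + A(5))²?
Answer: 9409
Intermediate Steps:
A(b) = 5*b
(72 + A(5))² = (72 + 5*5)² = (72 + 25)² = 97² = 9409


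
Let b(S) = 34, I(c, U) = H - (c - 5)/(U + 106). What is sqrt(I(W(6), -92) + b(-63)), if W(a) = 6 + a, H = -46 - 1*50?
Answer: 5*I*sqrt(10)/2 ≈ 7.9057*I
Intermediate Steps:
H = -96 (H = -46 - 50 = -96)
I(c, U) = -96 - (-5 + c)/(106 + U) (I(c, U) = -96 - (c - 5)/(U + 106) = -96 - (-5 + c)/(106 + U))
sqrt(I(W(6), -92) + b(-63)) = sqrt((-10171 - (6 + 6) - 96*(-92))/(106 - 92) + 34) = sqrt((-10171 - 1*12 + 8832)/14 + 34) = sqrt((-10171 - 12 + 8832)/14 + 34) = sqrt((1/14)*(-1351) + 34) = sqrt(-193/2 + 34) = sqrt(-125/2) = 5*I*sqrt(10)/2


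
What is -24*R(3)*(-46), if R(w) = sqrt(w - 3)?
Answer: 0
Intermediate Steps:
R(w) = sqrt(-3 + w)
-24*R(3)*(-46) = -24*sqrt(-3 + 3)*(-46) = -24*sqrt(0)*(-46) = -24*0*(-46) = 0*(-46) = 0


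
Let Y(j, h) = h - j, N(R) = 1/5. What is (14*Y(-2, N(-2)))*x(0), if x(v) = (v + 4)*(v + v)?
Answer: 0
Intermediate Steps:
x(v) = 2*v*(4 + v) (x(v) = (4 + v)*(2*v) = 2*v*(4 + v))
N(R) = 1/5
(14*Y(-2, N(-2)))*x(0) = (14*(1/5 - 1*(-2)))*(2*0*(4 + 0)) = (14*(1/5 + 2))*(2*0*4) = (14*(11/5))*0 = (154/5)*0 = 0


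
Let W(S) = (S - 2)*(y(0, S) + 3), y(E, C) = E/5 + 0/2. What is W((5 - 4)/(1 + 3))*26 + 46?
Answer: -181/2 ≈ -90.500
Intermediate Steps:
y(E, C) = E/5 (y(E, C) = E*(1/5) + 0*(1/2) = E/5 + 0 = E/5)
W(S) = -6 + 3*S (W(S) = (S - 2)*((1/5)*0 + 3) = (-2 + S)*(0 + 3) = (-2 + S)*3 = -6 + 3*S)
W((5 - 4)/(1 + 3))*26 + 46 = (-6 + 3*((5 - 4)/(1 + 3)))*26 + 46 = (-6 + 3*(1/4))*26 + 46 = (-6 + 3/4)*26 + 46 = -21/4*26 + 46 = -273/2 + 46 = -181/2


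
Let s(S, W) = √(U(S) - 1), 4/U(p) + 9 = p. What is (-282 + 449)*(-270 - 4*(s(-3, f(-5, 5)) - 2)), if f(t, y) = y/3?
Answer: -43754 - 1336*I*√3/3 ≈ -43754.0 - 771.34*I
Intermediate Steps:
f(t, y) = y/3 (f(t, y) = y*(⅓) = y/3)
U(p) = 4/(-9 + p)
s(S, W) = √(-1 + 4/(-9 + S)) (s(S, W) = √(4/(-9 + S) - 1) = √(-1 + 4/(-9 + S)))
(-282 + 449)*(-270 - 4*(s(-3, f(-5, 5)) - 2)) = (-282 + 449)*(-270 - 4*(√((13 - 1*(-3))/(-9 - 3)) - 2)) = 167*(-270 - 4*(√((13 + 3)/(-12)) - 2)) = 167*(-270 - 4*(√(-1/12*16) - 2)) = 167*(-270 - 4*(√(-4/3) - 2)) = 167*(-270 - 4*(2*I*√3/3 - 2)) = 167*(-270 - 4*(-2 + 2*I*√3/3)) = 167*(-270 + (8 - 8*I*√3/3)) = 167*(-262 - 8*I*√3/3) = -43754 - 1336*I*√3/3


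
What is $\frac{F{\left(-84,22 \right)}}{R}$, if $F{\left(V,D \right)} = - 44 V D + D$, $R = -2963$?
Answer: $- \frac{81334}{2963} \approx -27.45$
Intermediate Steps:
$F{\left(V,D \right)} = D - 44 D V$ ($F{\left(V,D \right)} = - 44 D V + D = D - 44 D V$)
$\frac{F{\left(-84,22 \right)}}{R} = \frac{22 \left(1 - -3696\right)}{-2963} = 22 \left(1 + 3696\right) \left(- \frac{1}{2963}\right) = 22 \cdot 3697 \left(- \frac{1}{2963}\right) = 81334 \left(- \frac{1}{2963}\right) = - \frac{81334}{2963}$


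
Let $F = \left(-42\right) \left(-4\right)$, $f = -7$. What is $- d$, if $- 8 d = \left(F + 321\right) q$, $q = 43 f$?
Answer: $- \frac{147189}{8} \approx -18399.0$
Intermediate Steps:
$F = 168$
$q = -301$ ($q = 43 \left(-7\right) = -301$)
$d = \frac{147189}{8}$ ($d = - \frac{\left(168 + 321\right) \left(-301\right)}{8} = - \frac{489 \left(-301\right)}{8} = \left(- \frac{1}{8}\right) \left(-147189\right) = \frac{147189}{8} \approx 18399.0$)
$- d = \left(-1\right) \frac{147189}{8} = - \frac{147189}{8}$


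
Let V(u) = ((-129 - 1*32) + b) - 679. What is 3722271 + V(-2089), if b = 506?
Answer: 3721937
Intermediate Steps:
V(u) = -334 (V(u) = ((-129 - 1*32) + 506) - 679 = ((-129 - 32) + 506) - 679 = (-161 + 506) - 679 = 345 - 679 = -334)
3722271 + V(-2089) = 3722271 - 334 = 3721937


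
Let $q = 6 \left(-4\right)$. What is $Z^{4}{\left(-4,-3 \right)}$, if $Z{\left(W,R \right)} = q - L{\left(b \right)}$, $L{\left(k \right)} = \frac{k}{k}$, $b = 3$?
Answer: $390625$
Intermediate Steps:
$L{\left(k \right)} = 1$
$q = -24$
$Z{\left(W,R \right)} = -25$ ($Z{\left(W,R \right)} = -24 - 1 = -25$)
$Z^{4}{\left(-4,-3 \right)} = \left(-25\right)^{4} = 390625$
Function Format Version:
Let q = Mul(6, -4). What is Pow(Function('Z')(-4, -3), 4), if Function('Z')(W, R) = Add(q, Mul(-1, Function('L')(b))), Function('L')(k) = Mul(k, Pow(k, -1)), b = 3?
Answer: 390625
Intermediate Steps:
Function('L')(k) = 1
q = -24
Function('Z')(W, R) = -25 (Function('Z')(W, R) = Add(-24, Mul(-1, 1)) = Add(-24, -1) = -25)
Pow(Function('Z')(-4, -3), 4) = Pow(-25, 4) = 390625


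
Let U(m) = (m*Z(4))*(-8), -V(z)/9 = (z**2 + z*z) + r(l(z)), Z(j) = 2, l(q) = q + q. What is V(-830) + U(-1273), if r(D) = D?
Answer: -12364892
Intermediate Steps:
l(q) = 2*q
V(z) = -18*z - 18*z**2 (V(z) = -9*((z**2 + z*z) + 2*z) = -9*((z**2 + z**2) + 2*z) = -9*(2*z**2 + 2*z) = -9*(2*z + 2*z**2) = -18*z - 18*z**2)
U(m) = -16*m (U(m) = (m*2)*(-8) = (2*m)*(-8) = -16*m)
V(-830) + U(-1273) = 18*(-830)*(-1 - 1*(-830)) - 16*(-1273) = 18*(-830)*(-1 + 830) + 20368 = 18*(-830)*829 + 20368 = -12385260 + 20368 = -12364892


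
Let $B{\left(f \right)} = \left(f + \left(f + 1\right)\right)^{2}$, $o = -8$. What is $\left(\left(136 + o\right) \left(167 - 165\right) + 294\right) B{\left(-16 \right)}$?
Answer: $528550$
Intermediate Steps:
$B{\left(f \right)} = \left(1 + 2 f\right)^{2}$ ($B{\left(f \right)} = \left(f + \left(1 + f\right)\right)^{2} = \left(1 + 2 f\right)^{2}$)
$\left(\left(136 + o\right) \left(167 - 165\right) + 294\right) B{\left(-16 \right)} = \left(\left(136 - 8\right) \left(167 - 165\right) + 294\right) \left(1 + 2 \left(-16\right)\right)^{2} = \left(128 \cdot 2 + 294\right) \left(1 - 32\right)^{2} = \left(256 + 294\right) \left(-31\right)^{2} = 550 \cdot 961 = 528550$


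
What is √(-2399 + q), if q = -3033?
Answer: 2*I*√1358 ≈ 73.702*I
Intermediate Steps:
√(-2399 + q) = √(-2399 - 3033) = √(-5432) = 2*I*√1358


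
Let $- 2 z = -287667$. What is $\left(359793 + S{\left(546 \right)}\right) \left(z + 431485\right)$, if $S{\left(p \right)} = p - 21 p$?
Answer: $\frac{401426182101}{2} \approx 2.0071 \cdot 10^{11}$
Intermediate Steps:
$z = \frac{287667}{2}$ ($z = \left(- \frac{1}{2}\right) \left(-287667\right) = \frac{287667}{2} \approx 1.4383 \cdot 10^{5}$)
$S{\left(p \right)} = - 20 p$
$\left(359793 + S{\left(546 \right)}\right) \left(z + 431485\right) = \left(359793 - 10920\right) \left(\frac{287667}{2} + 431485\right) = \left(359793 - 10920\right) \frac{1150637}{2} = 348873 \cdot \frac{1150637}{2} = \frac{401426182101}{2}$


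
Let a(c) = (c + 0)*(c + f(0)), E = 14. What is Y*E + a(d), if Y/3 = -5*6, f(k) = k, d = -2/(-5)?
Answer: -31496/25 ≈ -1259.8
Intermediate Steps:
d = ⅖ (d = -2*(-⅕) = ⅖ ≈ 0.40000)
a(c) = c² (a(c) = (c + 0)*(c + 0) = c*c = c²)
Y = -90 (Y = 3*(-5*6) = 3*(-30) = -90)
Y*E + a(d) = -90*14 + (⅖)² = -1260 + 4/25 = -31496/25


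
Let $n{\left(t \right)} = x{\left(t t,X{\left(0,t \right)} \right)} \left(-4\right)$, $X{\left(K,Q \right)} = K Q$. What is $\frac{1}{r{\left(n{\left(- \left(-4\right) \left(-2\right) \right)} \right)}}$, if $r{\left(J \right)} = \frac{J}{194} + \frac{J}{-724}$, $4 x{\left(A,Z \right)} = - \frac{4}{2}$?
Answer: $\frac{35114}{265} \approx 132.51$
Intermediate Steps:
$x{\left(A,Z \right)} = - \frac{1}{2}$ ($x{\left(A,Z \right)} = \frac{\left(-4\right) \frac{1}{2}}{4} = \frac{1}{4} \left(-2\right) = - \frac{1}{2}$)
$n{\left(t \right)} = 2$ ($n{\left(t \right)} = \left(- \frac{1}{2}\right) \left(-4\right) = 2$)
$r{\left(J \right)} = \frac{265 J}{70228}$ ($r{\left(J \right)} = J \frac{1}{194} + J \left(- \frac{1}{724}\right) = \frac{J}{194} - \frac{J}{724} = \frac{265 J}{70228}$)
$\frac{1}{r{\left(n{\left(- \left(-4\right) \left(-2\right) \right)} \right)}} = \frac{1}{\frac{265}{70228} \cdot 2} = \frac{1}{\frac{265}{35114}} = \frac{35114}{265}$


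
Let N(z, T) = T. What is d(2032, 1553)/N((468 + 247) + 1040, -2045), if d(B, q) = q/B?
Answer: -1553/4155440 ≈ -0.00037373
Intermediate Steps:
d(2032, 1553)/N((468 + 247) + 1040, -2045) = (1553/2032)/(-2045) = (1553*(1/2032))*(-1/2045) = (1553/2032)*(-1/2045) = -1553/4155440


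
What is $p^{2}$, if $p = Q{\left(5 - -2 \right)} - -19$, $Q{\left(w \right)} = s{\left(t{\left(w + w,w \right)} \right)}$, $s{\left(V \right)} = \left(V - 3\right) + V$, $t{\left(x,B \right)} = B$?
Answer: $900$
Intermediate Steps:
$s{\left(V \right)} = -3 + 2 V$ ($s{\left(V \right)} = \left(-3 + V\right) + V = -3 + 2 V$)
$Q{\left(w \right)} = -3 + 2 w$
$p = 30$ ($p = \left(-3 + 2 \left(5 - -2\right)\right) - -19 = \left(-3 + 2 \left(5 + 2\right)\right) + 19 = \left(-3 + 2 \cdot 7\right) + 19 = \left(-3 + 14\right) + 19 = 11 + 19 = 30$)
$p^{2} = 30^{2} = 900$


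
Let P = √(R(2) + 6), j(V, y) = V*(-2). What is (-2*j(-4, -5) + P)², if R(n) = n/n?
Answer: (16 - √7)² ≈ 178.34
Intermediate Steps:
R(n) = 1
j(V, y) = -2*V
P = √7 (P = √(1 + 6) = √7 ≈ 2.6458)
(-2*j(-4, -5) + P)² = (-(-4)*(-4) + √7)² = (-2*8 + √7)² = (-16 + √7)²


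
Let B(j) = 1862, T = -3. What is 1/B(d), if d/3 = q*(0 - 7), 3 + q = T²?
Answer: 1/1862 ≈ 0.00053706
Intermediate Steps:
q = 6 (q = -3 + (-3)² = -3 + 9 = 6)
d = -126 (d = 3*(6*(0 - 7)) = 3*(6*(-7)) = 3*(-42) = -126)
1/B(d) = 1/1862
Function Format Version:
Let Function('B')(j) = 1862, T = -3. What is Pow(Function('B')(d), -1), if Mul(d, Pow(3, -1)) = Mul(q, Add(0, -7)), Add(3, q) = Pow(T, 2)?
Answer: Rational(1, 1862) ≈ 0.00053706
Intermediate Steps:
q = 6 (q = Add(-3, Pow(-3, 2)) = Add(-3, 9) = 6)
d = -126 (d = Mul(3, Mul(6, Add(0, -7))) = Mul(3, Mul(6, -7)) = Mul(3, -42) = -126)
Pow(Function('B')(d), -1) = Pow(1862, -1) = Rational(1, 1862)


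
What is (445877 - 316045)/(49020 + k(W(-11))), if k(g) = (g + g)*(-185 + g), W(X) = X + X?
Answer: 16229/7266 ≈ 2.2336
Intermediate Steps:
W(X) = 2*X
k(g) = 2*g*(-185 + g) (k(g) = (2*g)*(-185 + g) = 2*g*(-185 + g))
(445877 - 316045)/(49020 + k(W(-11))) = (445877 - 316045)/(49020 + 2*(2*(-11))*(-185 + 2*(-11))) = 129832/(49020 + 2*(-22)*(-185 - 22)) = 129832/(49020 + 2*(-22)*(-207)) = 129832/(49020 + 9108) = 129832/58128 = 129832*(1/58128) = 16229/7266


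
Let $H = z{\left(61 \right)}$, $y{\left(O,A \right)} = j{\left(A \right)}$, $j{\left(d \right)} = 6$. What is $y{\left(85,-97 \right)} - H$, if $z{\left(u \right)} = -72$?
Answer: $78$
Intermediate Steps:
$y{\left(O,A \right)} = 6$
$H = -72$
$y{\left(85,-97 \right)} - H = 6 - -72 = 6 + 72 = 78$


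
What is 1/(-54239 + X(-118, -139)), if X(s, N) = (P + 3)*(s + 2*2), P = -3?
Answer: -1/54239 ≈ -1.8437e-5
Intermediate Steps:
X(s, N) = 0 (X(s, N) = (-3 + 3)*(s + 2*2) = 0*(s + 4) = 0*(4 + s) = 0)
1/(-54239 + X(-118, -139)) = 1/(-54239 + 0) = 1/(-54239) = -1/54239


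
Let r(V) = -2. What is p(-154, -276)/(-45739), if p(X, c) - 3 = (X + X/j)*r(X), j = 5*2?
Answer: -1709/228695 ≈ -0.0074728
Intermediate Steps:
j = 10
p(X, c) = 3 - 11*X/5 (p(X, c) = 3 + (X + X/10)*(-2) = 3 + (11*X/10)*(-2) = 3 - 11*X/5)
p(-154, -276)/(-45739) = (3 - 11/5*(-154))/(-45739) = (3 + 1694/5)*(-1/45739) = (1709/5)*(-1/45739) = -1709/228695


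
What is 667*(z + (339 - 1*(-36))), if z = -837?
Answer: -308154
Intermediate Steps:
667*(z + (339 - 1*(-36))) = 667*(-837 + (339 - 1*(-36))) = 667*(-837 + (339 + 36)) = 667*(-837 + 375) = 667*(-462) = -308154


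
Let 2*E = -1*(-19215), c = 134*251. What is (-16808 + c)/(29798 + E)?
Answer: 33652/78811 ≈ 0.42700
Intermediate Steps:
c = 33634
E = 19215/2 (E = (-1*(-19215))/2 = (½)*19215 = 19215/2 ≈ 9607.5)
(-16808 + c)/(29798 + E) = (-16808 + 33634)/(29798 + 19215/2) = 16826/(78811/2) = 16826*(2/78811) = 33652/78811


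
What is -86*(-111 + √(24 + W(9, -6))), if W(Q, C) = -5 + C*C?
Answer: 9546 - 86*√55 ≈ 8908.2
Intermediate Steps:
W(Q, C) = -5 + C²
-86*(-111 + √(24 + W(9, -6))) = -86*(-111 + √(24 + (-5 + (-6)²))) = -86*(-111 + √(24 + (-5 + 36))) = -86*(-111 + √(24 + 31)) = -86*(-111 + √55) = 9546 - 86*√55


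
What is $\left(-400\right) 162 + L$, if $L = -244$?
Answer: $-65044$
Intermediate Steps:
$\left(-400\right) 162 + L = \left(-400\right) 162 - 244 = -64800 - 244 = -65044$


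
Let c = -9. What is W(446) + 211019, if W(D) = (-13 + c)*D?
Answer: 201207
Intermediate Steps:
W(D) = -22*D (W(D) = (-13 - 9)*D = -22*D)
W(446) + 211019 = -22*446 + 211019 = -9812 + 211019 = 201207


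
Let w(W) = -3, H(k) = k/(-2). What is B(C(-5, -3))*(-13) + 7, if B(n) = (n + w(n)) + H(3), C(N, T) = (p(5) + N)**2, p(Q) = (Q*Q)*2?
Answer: -52519/2 ≈ -26260.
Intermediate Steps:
H(k) = -k/2 (H(k) = k*(-1/2) = -k/2)
p(Q) = 2*Q**2 (p(Q) = Q**2*2 = 2*Q**2)
C(N, T) = (50 + N)**2 (C(N, T) = (2*5**2 + N)**2 = (2*25 + N)**2 = (50 + N)**2)
B(n) = -9/2 + n (B(n) = (n - 3) - 1/2*3 = (-3 + n) - 3/2 = -9/2 + n)
B(C(-5, -3))*(-13) + 7 = (-9/2 + (50 - 5)**2)*(-13) + 7 = (-9/2 + 45**2)*(-13) + 7 = (-9/2 + 2025)*(-13) + 7 = (4041/2)*(-13) + 7 = -52533/2 + 7 = -52519/2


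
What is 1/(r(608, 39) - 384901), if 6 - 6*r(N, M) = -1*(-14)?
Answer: -3/1154707 ≈ -2.5981e-6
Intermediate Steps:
r(N, M) = -4/3 (r(N, M) = 1 - (-1)*(-14)/6 = 1 - 1/6*14 = 1 - 7/3 = -4/3)
1/(r(608, 39) - 384901) = 1/(-4/3 - 384901) = 1/(-1154707/3) = -3/1154707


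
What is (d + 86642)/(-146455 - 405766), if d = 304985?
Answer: -391627/552221 ≈ -0.70919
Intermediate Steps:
(d + 86642)/(-146455 - 405766) = (304985 + 86642)/(-146455 - 405766) = 391627/(-552221) = 391627*(-1/552221) = -391627/552221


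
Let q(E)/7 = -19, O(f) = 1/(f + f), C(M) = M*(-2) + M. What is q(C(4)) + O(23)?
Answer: -6117/46 ≈ -132.98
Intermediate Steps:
C(M) = -M (C(M) = -2*M + M = -M)
O(f) = 1/(2*f)
q(E) = -133 (q(E) = 7*(-19) = -133)
q(C(4)) + O(23) = -133 + (1/2)/23 = -133 + (1/2)*(1/23) = -133 + 1/46 = -6117/46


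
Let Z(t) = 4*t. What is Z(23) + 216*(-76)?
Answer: -16324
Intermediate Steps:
Z(23) + 216*(-76) = 4*23 + 216*(-76) = 92 - 16416 = -16324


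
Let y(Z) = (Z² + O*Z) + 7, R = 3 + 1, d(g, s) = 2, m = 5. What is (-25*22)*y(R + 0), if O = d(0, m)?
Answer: -17050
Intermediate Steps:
R = 4
O = 2
y(Z) = 7 + Z² + 2*Z (y(Z) = (Z² + 2*Z) + 7 = 7 + Z² + 2*Z)
(-25*22)*y(R + 0) = (-25*22)*(7 + (4 + 0)² + 2*(4 + 0)) = -550*(7 + 4² + 2*4) = -550*(7 + 16 + 8) = -550*31 = -17050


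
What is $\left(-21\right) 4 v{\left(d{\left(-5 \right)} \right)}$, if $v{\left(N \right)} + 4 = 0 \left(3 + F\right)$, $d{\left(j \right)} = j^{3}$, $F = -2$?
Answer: $336$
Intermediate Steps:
$v{\left(N \right)} = -4$ ($v{\left(N \right)} = -4 + 0 \left(3 - 2\right) = -4 + 0 \cdot 1 = -4 + 0 = -4$)
$\left(-21\right) 4 v{\left(d{\left(-5 \right)} \right)} = \left(-21\right) 4 \left(-4\right) = \left(-84\right) \left(-4\right) = 336$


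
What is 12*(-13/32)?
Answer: -39/8 ≈ -4.8750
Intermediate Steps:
12*(-13/32) = -39/8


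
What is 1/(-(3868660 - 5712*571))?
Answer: -1/607108 ≈ -1.6472e-6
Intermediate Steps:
1/(-(3868660 - 5712*571)) = 1/(-(3868660 - 3261552)) = 1/(-1*607108) = 1/(-607108) = -1/607108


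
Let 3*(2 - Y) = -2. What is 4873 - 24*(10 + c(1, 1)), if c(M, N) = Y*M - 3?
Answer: 4641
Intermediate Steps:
Y = 8/3 (Y = 2 - ⅓*(-2) = 2 + ⅔ = 8/3 ≈ 2.6667)
c(M, N) = -3 + 8*M/3 (c(M, N) = 8*M/3 - 3 = -3 + 8*M/3)
4873 - 24*(10 + c(1, 1)) = 4873 - 24*(10 + (-3 + (8/3)*1)) = 4873 - 24*(10 + (-3 + 8/3)) = 4873 - 24*(10 - ⅓) = 4873 - 24*29/3 = 4873 - 232 = 4641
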